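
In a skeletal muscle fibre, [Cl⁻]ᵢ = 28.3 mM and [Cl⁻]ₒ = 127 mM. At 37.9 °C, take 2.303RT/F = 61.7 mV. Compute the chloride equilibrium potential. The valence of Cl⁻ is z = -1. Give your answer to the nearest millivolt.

E = (61.7/z) · log₁₀([Cl⁻]_out/[Cl⁻]_in) with z = -1.
For an anion, dividing by z = -1 reverses the sign.
= (61.7/-1) · log₁₀(127/28.3) = -61.70 · log₁₀(4.488)
= -61.70 · (0.6520) = -40.23 mV

-40 mV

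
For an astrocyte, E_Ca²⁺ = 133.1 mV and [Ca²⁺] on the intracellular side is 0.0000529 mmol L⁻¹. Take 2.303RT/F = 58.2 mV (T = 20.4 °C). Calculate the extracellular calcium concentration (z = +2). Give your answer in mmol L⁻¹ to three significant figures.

1.98 mmol L⁻¹

Nernst: E = (58.2/2) · log₁₀([out]/[in]), so log₁₀([out]/[in]) = 133.1 × 2 / 58.2 = 4.5739.
[out]/[in] = 10^(4.5739) = 3.749e+04.
[out] = 3.749e+04 × 0.0000529 = 1.983 mmol L⁻¹.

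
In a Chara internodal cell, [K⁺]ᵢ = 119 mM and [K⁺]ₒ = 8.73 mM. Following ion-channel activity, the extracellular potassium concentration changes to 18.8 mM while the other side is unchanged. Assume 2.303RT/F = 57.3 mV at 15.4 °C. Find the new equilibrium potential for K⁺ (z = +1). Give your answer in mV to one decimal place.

After the shift: [K⁺]_out = 18.8, [K⁺]_in = 119 mM.
E_new = (57.3/1)·log₁₀(18.8/119) = 57.30 · (-0.8014) = -45.92 mV

-45.9 mV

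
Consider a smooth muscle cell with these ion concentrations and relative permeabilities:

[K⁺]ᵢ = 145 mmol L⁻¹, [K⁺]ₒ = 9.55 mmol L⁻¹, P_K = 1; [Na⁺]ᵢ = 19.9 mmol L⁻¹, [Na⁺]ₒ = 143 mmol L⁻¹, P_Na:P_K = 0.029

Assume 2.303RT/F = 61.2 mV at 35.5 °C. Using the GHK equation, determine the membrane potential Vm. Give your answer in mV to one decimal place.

-62.8 mV

Vm = 61.2 · log₁₀[(Σ P·[cation]ₒ + Σ P·[anion]ᵢ) / (Σ P·[cation]ᵢ + Σ P·[anion]ₒ)]
Numerator = 1×9.55 + 0.029×143 = 13.7
Denominator = 1×145 + 0.029×19.9 = 145.6
Vm = 61.2 · log₁₀(0.094088) = 61.2 × (-1.0265) = -62.82 mV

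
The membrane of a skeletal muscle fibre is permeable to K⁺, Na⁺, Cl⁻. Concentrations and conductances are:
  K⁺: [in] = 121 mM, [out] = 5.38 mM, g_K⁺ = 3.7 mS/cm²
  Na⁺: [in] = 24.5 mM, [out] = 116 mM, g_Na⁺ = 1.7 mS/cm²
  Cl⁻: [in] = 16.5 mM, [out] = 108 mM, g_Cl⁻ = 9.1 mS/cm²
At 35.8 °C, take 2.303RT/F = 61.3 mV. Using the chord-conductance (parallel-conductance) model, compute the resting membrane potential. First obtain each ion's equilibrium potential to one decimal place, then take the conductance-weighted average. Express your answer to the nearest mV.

E_K⁺ = (61.3/1)·log₁₀(5.38/121) = -82.9 mV
E_Na⁺ = (61.3/1)·log₁₀(116/24.5) = 41.4 mV
E_Cl⁻ = (61.3/-1)·log₁₀(108/16.5) = -50.0 mV
Vm = (Σ gᵢEᵢ)/(Σ gᵢ) = (3.7·-82.9 + 1.7·41.4 + 9.1·-50.0) / (3.7 + 1.7 + 9.1)
= -691.35 / 14.5 = -47.68 mV

-48 mV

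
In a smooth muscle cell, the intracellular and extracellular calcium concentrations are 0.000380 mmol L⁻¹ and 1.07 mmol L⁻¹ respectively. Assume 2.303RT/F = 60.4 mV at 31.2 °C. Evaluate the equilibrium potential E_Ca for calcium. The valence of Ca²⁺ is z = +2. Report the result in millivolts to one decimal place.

E = (60.4/z) · log₁₀([Ca²⁺]_out/[Ca²⁺]_in) with z = +2.
= (60.4/2) · log₁₀(1.07/0.000380) = 30.20 · log₁₀(2816)
= 30.20 · (3.4496) = 104.18 mV

104.2 mV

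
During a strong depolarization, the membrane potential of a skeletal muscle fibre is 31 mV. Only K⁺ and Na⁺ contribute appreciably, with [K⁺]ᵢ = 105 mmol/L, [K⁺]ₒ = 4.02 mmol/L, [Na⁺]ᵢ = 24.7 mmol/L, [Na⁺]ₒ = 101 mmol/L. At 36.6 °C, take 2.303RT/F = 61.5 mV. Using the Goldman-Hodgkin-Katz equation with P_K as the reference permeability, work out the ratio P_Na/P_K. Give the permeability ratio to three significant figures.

14.9

Let α = P_Na/P_K. GHK: Vm = 61.5·log₁₀[(Kₒ + α·Naₒ)/(Kᵢ + α·Naᵢ)].
10^(Vm/61.5) = 10^(31.0/61.5) = 3.192
So 3.192·(Kᵢ + α·Naᵢ) = Kₒ + α·Naₒ → α = (3.192·105.0 − 4.02) / (101.0 − 3.192·24.7)
α = (335.2 − 4.02) / (101.0 − 78.84) = 331.1/22.16 = 14.95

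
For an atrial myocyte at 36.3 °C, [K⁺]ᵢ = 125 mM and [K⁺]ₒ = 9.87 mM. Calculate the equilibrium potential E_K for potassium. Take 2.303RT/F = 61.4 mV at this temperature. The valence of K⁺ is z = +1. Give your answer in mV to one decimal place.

E = (61.4/z) · log₁₀([K⁺]_out/[K⁺]_in) with z = +1.
= (61.4/1) · log₁₀(9.87/125) = 61.40 · log₁₀(0.07896)
= 61.40 · (-1.1026) = -67.70 mV

-67.7 mV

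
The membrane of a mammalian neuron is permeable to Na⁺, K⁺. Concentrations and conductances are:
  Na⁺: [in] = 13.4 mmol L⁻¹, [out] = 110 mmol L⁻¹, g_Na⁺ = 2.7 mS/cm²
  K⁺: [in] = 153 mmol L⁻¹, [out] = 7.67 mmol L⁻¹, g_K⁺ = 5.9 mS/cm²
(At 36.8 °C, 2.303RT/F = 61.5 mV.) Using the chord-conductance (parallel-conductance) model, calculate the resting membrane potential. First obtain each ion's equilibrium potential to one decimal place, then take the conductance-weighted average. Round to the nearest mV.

-37 mV

E_Na⁺ = (61.5/1)·log₁₀(110/13.4) = 56.2 mV
E_K⁺ = (61.5/1)·log₁₀(7.67/153) = -79.9 mV
Vm = (Σ gᵢEᵢ)/(Σ gᵢ) = (2.7·56.2 + 5.9·-79.9) / (2.7 + 5.9)
= -319.67 / 8.6 = -37.17 mV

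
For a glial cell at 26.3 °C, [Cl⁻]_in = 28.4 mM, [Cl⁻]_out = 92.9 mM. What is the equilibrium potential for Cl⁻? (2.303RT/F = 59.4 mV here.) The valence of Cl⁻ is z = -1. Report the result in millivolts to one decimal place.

E = (59.4/z) · log₁₀([Cl⁻]_out/[Cl⁻]_in) with z = -1.
For an anion, dividing by z = -1 reverses the sign.
= (59.4/-1) · log₁₀(92.9/28.4) = -59.40 · log₁₀(3.271)
= -59.40 · (0.5147) = -30.57 mV

-30.6 mV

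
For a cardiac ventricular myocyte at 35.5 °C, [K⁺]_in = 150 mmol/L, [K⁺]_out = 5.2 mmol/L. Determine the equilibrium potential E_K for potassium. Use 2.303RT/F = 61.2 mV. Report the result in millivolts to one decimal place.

E = (61.2/z) · log₁₀([K⁺]_out/[K⁺]_in) with z = +1.
= (61.2/1) · log₁₀(5.2/150) = 61.20 · log₁₀(0.03467)
= 61.20 · (-1.4601) = -89.36 mV

-89.4 mV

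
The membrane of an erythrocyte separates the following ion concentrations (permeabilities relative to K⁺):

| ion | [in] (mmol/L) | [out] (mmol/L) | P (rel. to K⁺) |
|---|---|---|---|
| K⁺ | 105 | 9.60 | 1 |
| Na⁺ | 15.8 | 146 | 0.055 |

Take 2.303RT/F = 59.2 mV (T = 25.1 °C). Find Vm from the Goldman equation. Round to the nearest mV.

Vm = 59.2 · log₁₀[(Σ P·[cation]ₒ + Σ P·[anion]ᵢ) / (Σ P·[cation]ᵢ + Σ P·[anion]ₒ)]
Numerator = 1×9.60 + 0.055×146 = 17.63
Denominator = 1×105 + 0.055×15.8 = 105.9
Vm = 59.2 · log₁₀(0.16653) = 59.2 × (-0.7785) = -46.09 mV

-46 mV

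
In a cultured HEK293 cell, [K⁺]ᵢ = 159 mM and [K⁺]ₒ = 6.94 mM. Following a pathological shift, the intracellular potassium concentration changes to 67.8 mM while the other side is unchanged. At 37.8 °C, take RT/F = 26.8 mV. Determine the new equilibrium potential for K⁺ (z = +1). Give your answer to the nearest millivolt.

After the shift: [K⁺]_out = 6.94, [K⁺]_in = 67.8 mM.
E_new = (26.8/1)·ln(6.94/67.8) = 26.80 · (-2.2793) = -61.08 mV

-61 mV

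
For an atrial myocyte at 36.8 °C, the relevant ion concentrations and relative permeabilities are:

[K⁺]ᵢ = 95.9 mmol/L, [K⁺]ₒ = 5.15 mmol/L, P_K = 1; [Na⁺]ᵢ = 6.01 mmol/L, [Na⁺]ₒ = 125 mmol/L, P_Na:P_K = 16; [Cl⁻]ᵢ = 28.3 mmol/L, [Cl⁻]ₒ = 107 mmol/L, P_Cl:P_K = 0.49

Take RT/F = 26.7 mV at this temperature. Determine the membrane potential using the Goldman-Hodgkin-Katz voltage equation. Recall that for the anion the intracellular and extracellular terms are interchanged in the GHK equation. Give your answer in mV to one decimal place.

Vm = 26.7 · ln[(Σ P·[cation]ₒ + Σ P·[anion]ᵢ) / (Σ P·[cation]ᵢ + Σ P·[anion]ₒ)]
Numerator = 1×5.15 + 16×125 + 0.49×28.3 = 2019
Denominator = 1×95.9 + 16×6.01 + 0.49×107 = 244.5
Vm = 26.7 · ln(8.2581) = 26.7 × (2.1112) = 56.37 mV

56.4 mV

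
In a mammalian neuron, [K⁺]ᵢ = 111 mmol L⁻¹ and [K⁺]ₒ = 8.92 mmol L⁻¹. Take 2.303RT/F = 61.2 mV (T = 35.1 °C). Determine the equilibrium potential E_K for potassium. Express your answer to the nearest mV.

E = (61.2/z) · log₁₀([K⁺]_out/[K⁺]_in) with z = +1.
= (61.2/1) · log₁₀(8.92/111) = 61.20 · log₁₀(0.08036)
= 61.20 · (-1.0950) = -67.01 mV

-67 mV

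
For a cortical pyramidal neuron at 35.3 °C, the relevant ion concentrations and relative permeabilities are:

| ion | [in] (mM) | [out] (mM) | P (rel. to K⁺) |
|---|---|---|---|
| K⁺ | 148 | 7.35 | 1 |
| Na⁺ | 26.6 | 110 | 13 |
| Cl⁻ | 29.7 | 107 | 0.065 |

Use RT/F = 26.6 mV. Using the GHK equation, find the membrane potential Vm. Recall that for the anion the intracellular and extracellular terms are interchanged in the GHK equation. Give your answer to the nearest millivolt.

Vm = 26.6 · ln[(Σ P·[cation]ₒ + Σ P·[anion]ᵢ) / (Σ P·[cation]ᵢ + Σ P·[anion]ₒ)]
Numerator = 1×7.35 + 13×110 + 0.065×29.7 = 1439
Denominator = 1×148 + 13×26.6 + 0.065×107 = 500.8
Vm = 26.6 · ln(2.8742) = 26.6 × (1.0558) = 28.08 mV

28 mV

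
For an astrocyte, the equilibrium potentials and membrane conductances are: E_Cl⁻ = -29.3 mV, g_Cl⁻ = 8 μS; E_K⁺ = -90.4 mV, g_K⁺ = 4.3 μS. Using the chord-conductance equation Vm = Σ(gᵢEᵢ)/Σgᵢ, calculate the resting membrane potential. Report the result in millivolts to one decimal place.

-50.7 mV

Σ gᵢEᵢ = 8·(-29.3) + 4.3·(-90.4) = -623.12
Σ gᵢ = 8 + 4.3 = 12.3
Vm = -623.12 / 12.3 = -50.66 mV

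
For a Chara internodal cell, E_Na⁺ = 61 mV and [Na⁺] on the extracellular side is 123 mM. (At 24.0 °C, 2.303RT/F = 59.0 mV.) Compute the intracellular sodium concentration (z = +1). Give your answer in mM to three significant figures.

11.4 mM

Nernst: E = (59.0/1) · log₁₀([out]/[in]), so log₁₀([out]/[in]) = 61.0 × 1 / 59.0 = 1.0339.
[out]/[in] = 10^(1.0339) = 10.81.
[in] = 123 / 10.81 = 11.38 mM.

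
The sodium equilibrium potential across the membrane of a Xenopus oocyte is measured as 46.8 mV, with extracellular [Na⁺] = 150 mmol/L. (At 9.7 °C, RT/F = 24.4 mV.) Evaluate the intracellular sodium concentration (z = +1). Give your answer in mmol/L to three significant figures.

Nernst: E = (24.4/1) · ln([out]/[in]), so ln([out]/[in]) = 46.8 × 1 / 24.4 = 1.9180.
[out]/[in] = e^(1.9180) = 6.808.
[in] = 150 / 6.808 = 22.03 mmol/L.

22.0 mmol/L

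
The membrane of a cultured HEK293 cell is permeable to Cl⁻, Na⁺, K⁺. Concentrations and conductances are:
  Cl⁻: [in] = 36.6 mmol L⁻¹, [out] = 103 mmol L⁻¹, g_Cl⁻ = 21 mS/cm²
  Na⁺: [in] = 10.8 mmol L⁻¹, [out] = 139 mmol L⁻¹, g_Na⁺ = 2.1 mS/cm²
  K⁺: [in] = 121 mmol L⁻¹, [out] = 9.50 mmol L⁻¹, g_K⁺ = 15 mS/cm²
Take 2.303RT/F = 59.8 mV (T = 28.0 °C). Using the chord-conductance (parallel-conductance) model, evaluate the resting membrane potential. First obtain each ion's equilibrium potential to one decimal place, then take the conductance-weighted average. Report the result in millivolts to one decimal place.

E_Cl⁻ = (59.8/-1)·log₁₀(103/36.6) = -26.9 mV
E_Na⁺ = (59.8/1)·log₁₀(139/10.8) = 66.4 mV
E_K⁺ = (59.8/1)·log₁₀(9.50/121) = -66.1 mV
Vm = (Σ gᵢEᵢ)/(Σ gᵢ) = (21·-26.9 + 2.1·66.4 + 15·-66.1) / (21 + 2.1 + 15)
= -1416.96 / 38.1 = -37.19 mV

-37.2 mV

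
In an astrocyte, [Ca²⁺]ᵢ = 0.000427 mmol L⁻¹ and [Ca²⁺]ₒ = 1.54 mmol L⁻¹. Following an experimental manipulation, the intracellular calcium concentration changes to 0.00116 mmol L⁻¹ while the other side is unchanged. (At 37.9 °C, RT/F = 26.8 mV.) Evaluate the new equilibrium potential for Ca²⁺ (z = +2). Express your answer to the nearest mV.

96 mV

After the shift: [Ca²⁺]_out = 1.54, [Ca²⁺]_in = 0.00116 mmol L⁻¹.
E_new = (26.8/2)·ln(1.54/0.00116) = 13.40 · (7.1911) = 96.36 mV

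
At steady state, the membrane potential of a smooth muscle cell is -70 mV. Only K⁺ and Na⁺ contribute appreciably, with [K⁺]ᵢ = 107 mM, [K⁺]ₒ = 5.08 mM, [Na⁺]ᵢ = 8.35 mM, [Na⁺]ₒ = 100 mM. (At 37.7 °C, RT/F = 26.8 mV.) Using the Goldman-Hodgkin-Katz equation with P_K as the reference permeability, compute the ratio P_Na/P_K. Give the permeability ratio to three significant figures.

Let α = P_Na/P_K. GHK: Vm = 26.8·ln[(Kₒ + α·Naₒ)/(Kᵢ + α·Naᵢ)].
e^(Vm/26.8) = e^(-70.0/26.8) = 0.073392
So 0.073392·(Kᵢ + α·Naᵢ) = Kₒ + α·Naₒ → α = (0.073392·107.0 − 5.08) / (100.0 − 0.073392·8.35)
α = (7.853 − 5.08) / (100.0 − 0.6128) = 2.773/99.39 = 0.0279

0.0279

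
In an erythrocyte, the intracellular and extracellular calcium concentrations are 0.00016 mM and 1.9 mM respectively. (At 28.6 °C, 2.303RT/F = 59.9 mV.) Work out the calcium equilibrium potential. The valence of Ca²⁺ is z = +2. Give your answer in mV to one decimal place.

122.0 mV

E = (59.9/z) · log₁₀([Ca²⁺]_out/[Ca²⁺]_in) with z = +2.
= (59.9/2) · log₁₀(1.9/0.00016) = 29.95 · log₁₀(1.187e+04)
= 29.95 · (4.0746) = 122.04 mV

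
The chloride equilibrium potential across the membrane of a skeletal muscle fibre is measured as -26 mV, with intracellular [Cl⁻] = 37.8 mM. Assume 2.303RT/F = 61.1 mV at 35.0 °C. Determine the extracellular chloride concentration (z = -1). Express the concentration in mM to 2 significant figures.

100 mM

Nernst: E = (61.1/-1) · log₁₀([out]/[in]), so log₁₀([out]/[in]) = -26.0 × -1 / 61.1 = 0.4255.
[out]/[in] = 10^(0.4255) = 2.664.
[out] = 2.664 × 37.8 = 100.7 mM.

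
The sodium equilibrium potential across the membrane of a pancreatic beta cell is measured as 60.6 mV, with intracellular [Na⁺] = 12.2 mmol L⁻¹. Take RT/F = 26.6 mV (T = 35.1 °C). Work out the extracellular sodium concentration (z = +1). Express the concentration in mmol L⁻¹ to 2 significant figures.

Nernst: E = (26.6/1) · ln([out]/[in]), so ln([out]/[in]) = 60.6 × 1 / 26.6 = 2.2782.
[out]/[in] = e^(2.2782) = 9.759.
[out] = 9.759 × 12.2 = 119.1 mmol L⁻¹.

120 mmol L⁻¹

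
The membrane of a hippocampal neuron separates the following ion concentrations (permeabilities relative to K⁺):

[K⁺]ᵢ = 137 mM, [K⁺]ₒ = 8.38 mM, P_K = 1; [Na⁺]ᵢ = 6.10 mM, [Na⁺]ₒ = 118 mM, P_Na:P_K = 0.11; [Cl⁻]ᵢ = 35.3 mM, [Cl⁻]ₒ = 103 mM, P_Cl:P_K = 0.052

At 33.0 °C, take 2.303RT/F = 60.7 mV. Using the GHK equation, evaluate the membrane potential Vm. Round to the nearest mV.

-48 mV

Vm = 60.7 · log₁₀[(Σ P·[cation]ₒ + Σ P·[anion]ᵢ) / (Σ P·[cation]ᵢ + Σ P·[anion]ₒ)]
Numerator = 1×8.38 + 0.11×118 + 0.052×35.3 = 23.2
Denominator = 1×137 + 0.11×6.10 + 0.052×103 = 143
Vm = 60.7 · log₁₀(0.16218) = 60.7 × (-0.7900) = -47.95 mV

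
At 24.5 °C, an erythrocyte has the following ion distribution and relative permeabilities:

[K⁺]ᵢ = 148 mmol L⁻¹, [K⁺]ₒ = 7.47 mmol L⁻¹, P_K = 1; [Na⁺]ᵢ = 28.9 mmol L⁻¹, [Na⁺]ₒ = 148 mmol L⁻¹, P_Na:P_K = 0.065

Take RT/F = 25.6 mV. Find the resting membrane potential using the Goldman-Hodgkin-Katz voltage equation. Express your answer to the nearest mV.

Vm = 25.6 · ln[(Σ P·[cation]ₒ + Σ P·[anion]ᵢ) / (Σ P·[cation]ᵢ + Σ P·[anion]ₒ)]
Numerator = 1×7.47 + 0.065×148 = 17.09
Denominator = 1×148 + 0.065×28.9 = 149.9
Vm = 25.6 · ln(0.11403) = 25.6 × (-2.1713) = -55.59 mV

-56 mV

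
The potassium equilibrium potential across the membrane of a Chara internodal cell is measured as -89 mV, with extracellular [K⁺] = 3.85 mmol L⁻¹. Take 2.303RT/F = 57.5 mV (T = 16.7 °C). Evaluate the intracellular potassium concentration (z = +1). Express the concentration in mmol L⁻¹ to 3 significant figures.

Nernst: E = (57.5/1) · log₁₀([out]/[in]), so log₁₀([out]/[in]) = -89.0 × 1 / 57.5 = -1.5478.
[out]/[in] = 10^(-1.5478) = 0.02833.
[in] = 3.85 / 0.02833 = 135.9 mmol L⁻¹.

136 mmol L⁻¹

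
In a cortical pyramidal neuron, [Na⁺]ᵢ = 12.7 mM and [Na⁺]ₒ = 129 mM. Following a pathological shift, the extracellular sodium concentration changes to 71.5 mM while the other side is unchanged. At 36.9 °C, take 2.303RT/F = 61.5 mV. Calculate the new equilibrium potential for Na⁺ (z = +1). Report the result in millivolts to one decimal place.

After the shift: [Na⁺]_out = 71.5, [Na⁺]_in = 12.7 mM.
E_new = (61.5/1)·log₁₀(71.5/12.7) = 61.50 · (0.7505) = 46.16 mV

46.2 mV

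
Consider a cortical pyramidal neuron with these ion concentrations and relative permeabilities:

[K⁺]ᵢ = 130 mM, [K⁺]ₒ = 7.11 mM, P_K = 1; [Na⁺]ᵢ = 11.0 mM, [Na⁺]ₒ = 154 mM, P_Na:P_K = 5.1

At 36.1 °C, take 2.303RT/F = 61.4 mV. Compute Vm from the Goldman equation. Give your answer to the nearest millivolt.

Vm = 61.4 · log₁₀[(Σ P·[cation]ₒ + Σ P·[anion]ᵢ) / (Σ P·[cation]ᵢ + Σ P·[anion]ₒ)]
Numerator = 1×7.11 + 5.1×154 = 792.5
Denominator = 1×130 + 5.1×11.0 = 186.1
Vm = 61.4 · log₁₀(4.2585) = 61.4 × (0.6293) = 38.64 mV

39 mV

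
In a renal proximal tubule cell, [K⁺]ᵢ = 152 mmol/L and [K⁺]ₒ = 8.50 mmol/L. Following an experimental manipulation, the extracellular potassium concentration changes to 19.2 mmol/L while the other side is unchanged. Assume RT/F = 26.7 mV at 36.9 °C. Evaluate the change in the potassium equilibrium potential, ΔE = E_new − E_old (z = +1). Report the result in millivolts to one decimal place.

21.8 mV

E_old = (26.7/1)·ln(8.50/152) = -77.00 mV
E_new = (26.7/1)·ln(19.2/152) = -55.24 mV
ΔE = -55.24 − (-77.00) = 21.76 mV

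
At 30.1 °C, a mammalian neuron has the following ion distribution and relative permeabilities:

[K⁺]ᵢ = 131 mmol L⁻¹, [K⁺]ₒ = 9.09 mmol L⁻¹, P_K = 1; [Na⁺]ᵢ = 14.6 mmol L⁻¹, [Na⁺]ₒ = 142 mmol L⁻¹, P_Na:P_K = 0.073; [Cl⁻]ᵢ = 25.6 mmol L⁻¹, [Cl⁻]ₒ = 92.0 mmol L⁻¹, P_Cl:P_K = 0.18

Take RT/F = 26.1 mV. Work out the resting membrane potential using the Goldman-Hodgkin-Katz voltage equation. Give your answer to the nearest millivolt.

-48 mV

Vm = 26.1 · ln[(Σ P·[cation]ₒ + Σ P·[anion]ᵢ) / (Σ P·[cation]ᵢ + Σ P·[anion]ₒ)]
Numerator = 1×9.09 + 0.073×142 + 0.18×25.6 = 24.06
Denominator = 1×131 + 0.073×14.6 + 0.18×92.0 = 148.6
Vm = 26.1 · ln(0.16191) = 26.1 × (-1.8207) = -47.52 mV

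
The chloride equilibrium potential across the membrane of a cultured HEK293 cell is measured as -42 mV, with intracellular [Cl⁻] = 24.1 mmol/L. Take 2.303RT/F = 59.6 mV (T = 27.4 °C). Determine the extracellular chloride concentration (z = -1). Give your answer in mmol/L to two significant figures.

120 mmol/L

Nernst: E = (59.6/-1) · log₁₀([out]/[in]), so log₁₀([out]/[in]) = -42.0 × -1 / 59.6 = 0.7047.
[out]/[in] = 10^(0.7047) = 5.066.
[out] = 5.066 × 24.1 = 122.1 mmol/L.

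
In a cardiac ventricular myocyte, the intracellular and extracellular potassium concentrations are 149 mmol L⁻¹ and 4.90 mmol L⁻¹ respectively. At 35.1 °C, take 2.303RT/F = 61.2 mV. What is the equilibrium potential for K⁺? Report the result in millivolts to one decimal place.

E = (61.2/z) · log₁₀([K⁺]_out/[K⁺]_in) with z = +1.
= (61.2/1) · log₁₀(4.90/149) = 61.20 · log₁₀(0.03289)
= 61.20 · (-1.4830) = -90.76 mV

-90.8 mV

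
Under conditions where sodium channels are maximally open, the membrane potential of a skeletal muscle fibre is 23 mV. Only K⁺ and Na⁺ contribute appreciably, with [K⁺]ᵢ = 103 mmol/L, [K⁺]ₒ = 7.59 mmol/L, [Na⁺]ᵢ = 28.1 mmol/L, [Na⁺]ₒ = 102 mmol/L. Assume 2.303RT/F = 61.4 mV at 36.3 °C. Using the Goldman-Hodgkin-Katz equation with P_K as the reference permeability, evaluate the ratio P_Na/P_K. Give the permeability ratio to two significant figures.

Let α = P_Na/P_K. GHK: Vm = 61.4·log₁₀[(Kₒ + α·Naₒ)/(Kᵢ + α·Naᵢ)].
10^(Vm/61.4) = 10^(23.0/61.4) = 2.3692
So 2.3692·(Kᵢ + α·Naᵢ) = Kₒ + α·Naₒ → α = (2.3692·103.0 − 7.59) / (102.0 − 2.3692·28.1)
α = (244 − 7.59) / (102.0 − 66.57) = 236.4/35.43 = 6.674

6.7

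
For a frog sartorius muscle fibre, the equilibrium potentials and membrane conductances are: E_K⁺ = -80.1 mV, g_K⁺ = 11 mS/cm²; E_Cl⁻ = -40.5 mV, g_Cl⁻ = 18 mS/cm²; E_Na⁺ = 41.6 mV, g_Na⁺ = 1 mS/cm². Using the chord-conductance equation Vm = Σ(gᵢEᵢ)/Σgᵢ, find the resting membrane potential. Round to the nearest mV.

-52 mV

Σ gᵢEᵢ = 11·(-80.1) + 18·(-40.5) + 1·(41.6) = -1568.50
Σ gᵢ = 11 + 18 + 1 = 30
Vm = -1568.50 / 30 = -52.28 mV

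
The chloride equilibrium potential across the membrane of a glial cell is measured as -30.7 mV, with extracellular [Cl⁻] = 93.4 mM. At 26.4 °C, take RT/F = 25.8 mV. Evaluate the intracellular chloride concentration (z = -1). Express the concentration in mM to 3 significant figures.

28.4 mM

Nernst: E = (25.8/-1) · ln([out]/[in]), so ln([out]/[in]) = -30.7 × -1 / 25.8 = 1.1899.
[out]/[in] = e^(1.1899) = 3.287.
[in] = 93.4 / 3.287 = 28.42 mM.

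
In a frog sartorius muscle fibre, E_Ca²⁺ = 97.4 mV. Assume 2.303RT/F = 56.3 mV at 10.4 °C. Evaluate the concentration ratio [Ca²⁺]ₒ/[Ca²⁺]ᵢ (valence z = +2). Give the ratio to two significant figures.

log₁₀([out]/[in]) = E·z/(56.3) = 97.4 × 2 / 56.3 = 3.4600
[out]/[in] = 10^(3.4600) = 2884

2900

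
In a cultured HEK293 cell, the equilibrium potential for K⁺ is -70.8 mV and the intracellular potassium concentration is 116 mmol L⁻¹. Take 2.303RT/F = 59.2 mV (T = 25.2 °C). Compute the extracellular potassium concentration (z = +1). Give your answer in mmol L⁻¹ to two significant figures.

7.4 mmol L⁻¹

Nernst: E = (59.2/1) · log₁₀([out]/[in]), so log₁₀([out]/[in]) = -70.8 × 1 / 59.2 = -1.1959.
[out]/[in] = 10^(-1.1959) = 0.06369.
[out] = 0.06369 × 116 = 7.388 mmol L⁻¹.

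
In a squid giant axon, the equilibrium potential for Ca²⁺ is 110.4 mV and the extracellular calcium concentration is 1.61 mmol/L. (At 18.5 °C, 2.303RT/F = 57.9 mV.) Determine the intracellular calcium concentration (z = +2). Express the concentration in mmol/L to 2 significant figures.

Nernst: E = (57.9/2) · log₁₀([out]/[in]), so log₁₀([out]/[in]) = 110.4 × 2 / 57.9 = 3.8135.
[out]/[in] = 10^(3.8135) = 6508.
[in] = 1.61 / 6508 = 0.0002474 mmol/L.

0.00025 mmol/L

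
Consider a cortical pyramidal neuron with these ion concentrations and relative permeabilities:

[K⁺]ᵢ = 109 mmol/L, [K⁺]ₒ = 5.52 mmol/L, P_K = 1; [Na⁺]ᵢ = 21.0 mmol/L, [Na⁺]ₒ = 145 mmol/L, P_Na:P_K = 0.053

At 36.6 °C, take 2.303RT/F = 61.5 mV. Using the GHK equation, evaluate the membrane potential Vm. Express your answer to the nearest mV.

-57 mV

Vm = 61.5 · log₁₀[(Σ P·[cation]ₒ + Σ P·[anion]ᵢ) / (Σ P·[cation]ᵢ + Σ P·[anion]ₒ)]
Numerator = 1×5.52 + 0.053×145 = 13.2
Denominator = 1×109 + 0.053×21.0 = 110.1
Vm = 61.5 · log₁₀(0.11992) = 61.5 × (-0.9211) = -56.65 mV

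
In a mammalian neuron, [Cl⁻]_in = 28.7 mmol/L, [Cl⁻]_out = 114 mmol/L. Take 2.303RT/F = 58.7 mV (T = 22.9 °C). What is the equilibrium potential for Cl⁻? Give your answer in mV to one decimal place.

E = (58.7/z) · log₁₀([Cl⁻]_out/[Cl⁻]_in) with z = -1.
For an anion, dividing by z = -1 reverses the sign.
= (58.7/-1) · log₁₀(114/28.7) = -58.70 · log₁₀(3.972)
= -58.70 · (0.5990) = -35.16 mV

-35.2 mV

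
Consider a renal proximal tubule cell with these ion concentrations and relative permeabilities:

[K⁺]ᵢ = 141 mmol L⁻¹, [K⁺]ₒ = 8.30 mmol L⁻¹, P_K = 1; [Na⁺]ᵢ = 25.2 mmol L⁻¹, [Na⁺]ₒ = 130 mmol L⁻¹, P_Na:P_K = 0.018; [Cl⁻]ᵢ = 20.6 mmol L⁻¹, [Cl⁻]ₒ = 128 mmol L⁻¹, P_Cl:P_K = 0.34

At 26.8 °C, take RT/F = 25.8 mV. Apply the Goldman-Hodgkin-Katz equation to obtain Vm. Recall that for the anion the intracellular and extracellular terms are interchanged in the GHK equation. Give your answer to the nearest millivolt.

-61 mV

Vm = 25.8 · ln[(Σ P·[cation]ₒ + Σ P·[anion]ᵢ) / (Σ P·[cation]ᵢ + Σ P·[anion]ₒ)]
Numerator = 1×8.30 + 0.018×130 + 0.34×20.6 = 17.64
Denominator = 1×141 + 0.018×25.2 + 0.34×128 = 185
Vm = 25.8 · ln(0.095387) = 25.8 × (-2.3498) = -60.63 mV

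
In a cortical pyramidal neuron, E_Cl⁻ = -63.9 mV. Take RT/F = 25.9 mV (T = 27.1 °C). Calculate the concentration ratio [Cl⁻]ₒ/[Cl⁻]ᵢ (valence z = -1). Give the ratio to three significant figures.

11.8

ln([out]/[in]) = E·z/(25.9) = -63.9 × -1 / 25.9 = 2.4672
[out]/[in] = e^(2.4672) = 11.79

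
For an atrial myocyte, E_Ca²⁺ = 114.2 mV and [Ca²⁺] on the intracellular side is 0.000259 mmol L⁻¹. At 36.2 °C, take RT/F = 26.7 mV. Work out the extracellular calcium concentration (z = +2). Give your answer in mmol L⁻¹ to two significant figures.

1.3 mmol L⁻¹

Nernst: E = (26.7/2) · ln([out]/[in]), so ln([out]/[in]) = 114.2 × 2 / 26.7 = 8.5543.
[out]/[in] = e^(8.5543) = 5189.
[out] = 5189 × 0.000259 = 1.344 mmol L⁻¹.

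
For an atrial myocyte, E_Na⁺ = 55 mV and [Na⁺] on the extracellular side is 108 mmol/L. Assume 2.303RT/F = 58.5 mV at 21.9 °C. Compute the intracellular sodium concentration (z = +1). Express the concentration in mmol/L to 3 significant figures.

Nernst: E = (58.5/1) · log₁₀([out]/[in]), so log₁₀([out]/[in]) = 55.0 × 1 / 58.5 = 0.9402.
[out]/[in] = 10^(0.9402) = 8.713.
[in] = 108 / 8.713 = 12.4 mmol/L.

12.4 mmol/L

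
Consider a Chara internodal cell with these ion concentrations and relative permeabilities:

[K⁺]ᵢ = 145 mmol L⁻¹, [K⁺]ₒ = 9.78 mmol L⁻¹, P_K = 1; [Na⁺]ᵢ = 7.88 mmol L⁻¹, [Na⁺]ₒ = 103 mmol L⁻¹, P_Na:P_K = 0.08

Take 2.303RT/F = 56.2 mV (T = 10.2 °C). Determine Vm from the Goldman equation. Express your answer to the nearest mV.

Vm = 56.2 · log₁₀[(Σ P·[cation]ₒ + Σ P·[anion]ᵢ) / (Σ P·[cation]ᵢ + Σ P·[anion]ₒ)]
Numerator = 1×9.78 + 0.08×103 = 18.02
Denominator = 1×145 + 0.08×7.88 = 145.6
Vm = 56.2 · log₁₀(0.12374) = 56.2 × (-0.9075) = -51.00 mV

-51 mV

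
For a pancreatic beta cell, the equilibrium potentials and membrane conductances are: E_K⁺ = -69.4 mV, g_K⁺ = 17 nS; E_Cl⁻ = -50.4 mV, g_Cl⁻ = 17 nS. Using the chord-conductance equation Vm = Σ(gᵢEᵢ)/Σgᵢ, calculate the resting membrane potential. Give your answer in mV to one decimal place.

Σ gᵢEᵢ = 17·(-69.4) + 17·(-50.4) = -2036.60
Σ gᵢ = 17 + 17 = 34
Vm = -2036.60 / 34 = -59.90 mV

-59.9 mV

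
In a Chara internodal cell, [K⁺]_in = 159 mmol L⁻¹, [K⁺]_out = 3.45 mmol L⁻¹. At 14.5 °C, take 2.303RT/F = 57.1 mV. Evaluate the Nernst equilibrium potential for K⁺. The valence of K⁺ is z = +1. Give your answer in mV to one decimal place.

-95.0 mV

E = (57.1/z) · log₁₀([K⁺]_out/[K⁺]_in) with z = +1.
= (57.1/1) · log₁₀(3.45/159) = 57.10 · log₁₀(0.0217)
= 57.10 · (-1.6636) = -94.99 mV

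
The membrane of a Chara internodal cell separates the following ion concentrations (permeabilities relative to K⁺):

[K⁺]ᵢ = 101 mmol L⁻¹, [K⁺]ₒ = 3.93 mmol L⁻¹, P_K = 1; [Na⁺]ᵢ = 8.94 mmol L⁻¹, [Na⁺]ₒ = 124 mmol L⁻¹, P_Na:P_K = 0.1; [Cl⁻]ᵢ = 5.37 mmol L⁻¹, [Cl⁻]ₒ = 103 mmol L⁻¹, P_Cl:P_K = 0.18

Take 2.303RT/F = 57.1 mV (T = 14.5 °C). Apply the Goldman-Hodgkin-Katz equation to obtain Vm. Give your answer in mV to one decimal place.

Vm = 57.1 · log₁₀[(Σ P·[cation]ₒ + Σ P·[anion]ᵢ) / (Σ P·[cation]ᵢ + Σ P·[anion]ₒ)]
Numerator = 1×3.93 + 0.1×124 + 0.18×5.37 = 17.3
Denominator = 1×101 + 0.1×8.94 + 0.18×103 = 120.4
Vm = 57.1 · log₁₀(0.14362) = 57.1 × (-0.8428) = -48.12 mV

-48.1 mV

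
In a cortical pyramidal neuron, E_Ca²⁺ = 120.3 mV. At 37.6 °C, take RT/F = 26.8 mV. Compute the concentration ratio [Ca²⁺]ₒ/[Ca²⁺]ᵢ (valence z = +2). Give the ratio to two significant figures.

7900

ln([out]/[in]) = E·z/(26.8) = 120.3 × 2 / 26.8 = 8.9776
[out]/[in] = e^(8.9776) = 7924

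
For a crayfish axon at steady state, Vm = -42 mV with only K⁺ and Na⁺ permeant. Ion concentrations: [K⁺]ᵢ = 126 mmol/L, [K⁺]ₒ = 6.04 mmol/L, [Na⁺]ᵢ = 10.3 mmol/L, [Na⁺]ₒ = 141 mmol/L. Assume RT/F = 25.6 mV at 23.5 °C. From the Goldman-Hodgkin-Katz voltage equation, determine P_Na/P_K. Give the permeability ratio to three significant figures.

Let α = P_Na/P_K. GHK: Vm = 25.6·ln[(Kₒ + α·Naₒ)/(Kᵢ + α·Naᵢ)].
e^(Vm/25.6) = e^(-42.0/25.6) = 0.19386
So 0.19386·(Kᵢ + α·Naᵢ) = Kₒ + α·Naₒ → α = (0.19386·126.0 − 6.04) / (141.0 − 0.19386·10.3)
α = (24.43 − 6.04) / (141.0 − 1.997) = 18.39/139 = 0.1323

0.132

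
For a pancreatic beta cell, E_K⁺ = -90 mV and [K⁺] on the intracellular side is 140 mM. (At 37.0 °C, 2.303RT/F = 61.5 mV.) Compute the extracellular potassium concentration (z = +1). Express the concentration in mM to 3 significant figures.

Nernst: E = (61.5/1) · log₁₀([out]/[in]), so log₁₀([out]/[in]) = -90.0 × 1 / 61.5 = -1.4634.
[out]/[in] = 10^(-1.4634) = 0.0344.
[out] = 0.0344 × 140 = 4.816 mM.

4.82 mM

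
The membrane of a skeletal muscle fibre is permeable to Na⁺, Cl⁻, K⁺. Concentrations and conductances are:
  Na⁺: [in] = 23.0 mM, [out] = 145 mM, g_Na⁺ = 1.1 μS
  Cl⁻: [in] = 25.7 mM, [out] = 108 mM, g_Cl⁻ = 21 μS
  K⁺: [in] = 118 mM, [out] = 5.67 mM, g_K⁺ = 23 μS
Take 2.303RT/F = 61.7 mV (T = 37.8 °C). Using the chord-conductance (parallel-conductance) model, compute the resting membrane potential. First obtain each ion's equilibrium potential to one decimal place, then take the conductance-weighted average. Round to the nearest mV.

-58 mV

E_Na⁺ = (61.7/1)·log₁₀(145/23.0) = 49.3 mV
E_Cl⁻ = (61.7/-1)·log₁₀(108/25.7) = -38.5 mV
E_K⁺ = (61.7/1)·log₁₀(5.67/118) = -81.3 mV
Vm = (Σ gᵢEᵢ)/(Σ gᵢ) = (1.1·49.3 + 21·-38.5 + 23·-81.3) / (1.1 + 21 + 23)
= -2624.17 / 45.1 = -58.19 mV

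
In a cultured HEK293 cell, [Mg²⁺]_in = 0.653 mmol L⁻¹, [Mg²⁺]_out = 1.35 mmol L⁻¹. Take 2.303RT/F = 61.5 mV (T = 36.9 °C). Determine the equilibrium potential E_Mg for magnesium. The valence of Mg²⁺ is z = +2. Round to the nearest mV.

10 mV

E = (61.5/z) · log₁₀([Mg²⁺]_out/[Mg²⁺]_in) with z = +2.
= (61.5/2) · log₁₀(1.35/0.653) = 30.75 · log₁₀(2.067)
= 30.75 · (0.3154) = 9.70 mV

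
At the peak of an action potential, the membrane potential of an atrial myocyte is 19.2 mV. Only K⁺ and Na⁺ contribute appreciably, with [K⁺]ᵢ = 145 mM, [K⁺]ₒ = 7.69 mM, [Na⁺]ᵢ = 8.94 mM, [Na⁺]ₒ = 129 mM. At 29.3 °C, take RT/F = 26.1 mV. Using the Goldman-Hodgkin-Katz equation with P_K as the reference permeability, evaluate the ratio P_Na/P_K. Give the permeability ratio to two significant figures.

Let α = P_Na/P_K. GHK: Vm = 26.1·ln[(Kₒ + α·Naₒ)/(Kᵢ + α·Naᵢ)].
e^(Vm/26.1) = e^(19.2/26.1) = 2.0868
So 2.0868·(Kᵢ + α·Naᵢ) = Kₒ + α·Naₒ → α = (2.0868·145.0 − 7.69) / (129.0 − 2.0868·8.94)
α = (302.6 − 7.69) / (129.0 − 18.66) = 294.9/110.3 = 2.673

2.7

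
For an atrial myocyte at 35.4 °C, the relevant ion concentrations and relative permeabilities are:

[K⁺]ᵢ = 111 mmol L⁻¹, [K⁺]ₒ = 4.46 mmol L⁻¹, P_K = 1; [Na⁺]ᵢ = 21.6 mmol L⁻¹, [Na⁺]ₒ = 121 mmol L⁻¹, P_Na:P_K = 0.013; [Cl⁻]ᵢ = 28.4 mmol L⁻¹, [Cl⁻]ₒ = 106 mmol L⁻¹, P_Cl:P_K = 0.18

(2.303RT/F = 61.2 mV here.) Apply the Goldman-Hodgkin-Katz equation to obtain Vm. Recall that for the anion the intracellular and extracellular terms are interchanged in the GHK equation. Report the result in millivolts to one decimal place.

-65.4 mV

Vm = 61.2 · log₁₀[(Σ P·[cation]ₒ + Σ P·[anion]ᵢ) / (Σ P·[cation]ᵢ + Σ P·[anion]ₒ)]
Numerator = 1×4.46 + 0.013×121 + 0.18×28.4 = 11.14
Denominator = 1×111 + 0.013×21.6 + 0.18×106 = 130.4
Vm = 61.2 · log₁₀(0.085493) = 61.2 × (-1.0681) = -65.37 mV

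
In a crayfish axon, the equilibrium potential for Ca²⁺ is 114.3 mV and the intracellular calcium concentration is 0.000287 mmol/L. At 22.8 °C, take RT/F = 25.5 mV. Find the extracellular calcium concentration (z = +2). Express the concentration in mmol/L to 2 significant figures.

2.2 mmol/L

Nernst: E = (25.5/2) · ln([out]/[in]), so ln([out]/[in]) = 114.3 × 2 / 25.5 = 8.9647.
[out]/[in] = e^(8.9647) = 7822.
[out] = 7822 × 0.000287 = 2.245 mmol/L.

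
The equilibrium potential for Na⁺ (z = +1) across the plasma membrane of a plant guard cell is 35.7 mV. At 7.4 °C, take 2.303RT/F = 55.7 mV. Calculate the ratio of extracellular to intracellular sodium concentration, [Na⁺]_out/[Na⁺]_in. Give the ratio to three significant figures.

4.37

log₁₀([out]/[in]) = E·z/(55.7) = 35.7 × 1 / 55.7 = 0.6409
[out]/[in] = 10^(0.6409) = 4.375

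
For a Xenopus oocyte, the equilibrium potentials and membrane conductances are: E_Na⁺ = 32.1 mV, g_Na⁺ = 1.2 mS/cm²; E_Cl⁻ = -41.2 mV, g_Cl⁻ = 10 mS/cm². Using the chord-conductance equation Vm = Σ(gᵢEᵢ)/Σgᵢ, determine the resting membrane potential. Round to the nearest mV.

-33 mV

Σ gᵢEᵢ = 1.2·(32.1) + 10·(-41.2) = -373.48
Σ gᵢ = 1.2 + 10 = 11.2
Vm = -373.48 / 11.2 = -33.35 mV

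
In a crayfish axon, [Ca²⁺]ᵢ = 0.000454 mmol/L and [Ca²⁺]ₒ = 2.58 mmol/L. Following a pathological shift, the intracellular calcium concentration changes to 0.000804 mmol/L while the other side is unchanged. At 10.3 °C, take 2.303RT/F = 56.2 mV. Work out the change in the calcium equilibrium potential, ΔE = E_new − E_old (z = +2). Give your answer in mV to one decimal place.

E_old = (56.2/2)·log₁₀(2.58/0.000454) = 105.50 mV
E_new = (56.2/2)·log₁₀(2.58/0.000804) = 98.53 mV
ΔE = 98.53 − (105.50) = -6.97 mV

-7.0 mV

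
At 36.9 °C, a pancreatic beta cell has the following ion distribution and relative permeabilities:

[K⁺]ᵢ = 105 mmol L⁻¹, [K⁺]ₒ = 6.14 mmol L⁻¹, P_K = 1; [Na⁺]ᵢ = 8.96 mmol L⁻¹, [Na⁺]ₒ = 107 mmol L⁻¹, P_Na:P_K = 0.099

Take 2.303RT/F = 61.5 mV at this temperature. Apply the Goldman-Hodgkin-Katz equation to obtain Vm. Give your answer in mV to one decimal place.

-49.3 mV

Vm = 61.5 · log₁₀[(Σ P·[cation]ₒ + Σ P·[anion]ᵢ) / (Σ P·[cation]ᵢ + Σ P·[anion]ₒ)]
Numerator = 1×6.14 + 0.099×107 = 16.73
Denominator = 1×105 + 0.099×8.96 = 105.9
Vm = 61.5 · log₁₀(0.15803) = 61.5 × (-0.8013) = -49.28 mV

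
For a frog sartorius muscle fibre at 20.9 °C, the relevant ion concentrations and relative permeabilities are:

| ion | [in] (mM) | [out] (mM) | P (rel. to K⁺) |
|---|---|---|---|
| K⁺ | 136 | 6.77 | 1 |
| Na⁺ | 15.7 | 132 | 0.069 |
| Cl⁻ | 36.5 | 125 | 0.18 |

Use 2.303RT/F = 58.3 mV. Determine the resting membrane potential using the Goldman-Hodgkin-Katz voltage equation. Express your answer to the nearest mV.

-50 mV

Vm = 58.3 · log₁₀[(Σ P·[cation]ₒ + Σ P·[anion]ᵢ) / (Σ P·[cation]ᵢ + Σ P·[anion]ₒ)]
Numerator = 1×6.77 + 0.069×132 + 0.18×36.5 = 22.45
Denominator = 1×136 + 0.069×15.7 + 0.18×125 = 159.6
Vm = 58.3 · log₁₀(0.14067) = 58.3 × (-0.8518) = -49.66 mV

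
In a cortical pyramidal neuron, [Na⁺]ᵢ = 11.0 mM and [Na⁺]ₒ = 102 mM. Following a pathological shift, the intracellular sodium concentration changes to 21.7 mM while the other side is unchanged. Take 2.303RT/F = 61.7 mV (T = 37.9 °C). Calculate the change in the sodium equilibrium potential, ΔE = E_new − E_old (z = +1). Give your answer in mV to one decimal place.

E_old = (61.7/1)·log₁₀(102/11.0) = 59.68 mV
E_new = (61.7/1)·log₁₀(102/21.7) = 41.47 mV
ΔE = 41.47 − (59.68) = -18.21 mV

-18.2 mV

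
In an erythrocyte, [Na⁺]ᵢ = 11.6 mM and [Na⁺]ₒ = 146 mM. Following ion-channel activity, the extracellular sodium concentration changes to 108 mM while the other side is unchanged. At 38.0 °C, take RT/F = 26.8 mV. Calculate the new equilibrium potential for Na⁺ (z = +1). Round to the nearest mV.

After the shift: [Na⁺]_out = 108, [Na⁺]_in = 11.6 mM.
E_new = (26.8/1)·ln(108/11.6) = 26.80 · (2.2311) = 59.79 mV

60 mV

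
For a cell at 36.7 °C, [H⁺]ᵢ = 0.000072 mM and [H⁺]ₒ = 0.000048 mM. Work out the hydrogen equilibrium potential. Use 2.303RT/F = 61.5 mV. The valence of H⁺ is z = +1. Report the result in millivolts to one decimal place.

E = (61.5/z) · log₁₀([H⁺]_out/[H⁺]_in) with z = +1.
= (61.5/1) · log₁₀(0.000048/0.000072) = 61.50 · log₁₀(0.6667)
= 61.50 · (-0.1761) = -10.83 mV

-10.8 mV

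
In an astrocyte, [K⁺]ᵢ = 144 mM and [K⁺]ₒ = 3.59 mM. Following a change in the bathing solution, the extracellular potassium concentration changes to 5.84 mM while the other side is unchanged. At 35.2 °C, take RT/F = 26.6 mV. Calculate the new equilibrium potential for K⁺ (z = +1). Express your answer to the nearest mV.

-85 mV

After the shift: [K⁺]_out = 5.84, [K⁺]_in = 144 mM.
E_new = (26.6/1)·ln(5.84/144) = 26.60 · (-3.2051) = -85.26 mV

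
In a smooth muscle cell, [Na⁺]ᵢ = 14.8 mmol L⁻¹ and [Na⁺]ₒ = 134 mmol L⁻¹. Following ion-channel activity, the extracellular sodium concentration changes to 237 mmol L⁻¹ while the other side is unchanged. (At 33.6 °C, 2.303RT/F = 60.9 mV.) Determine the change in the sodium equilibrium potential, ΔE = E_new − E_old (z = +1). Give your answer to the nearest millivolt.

15 mV

E_old = (60.9/1)·log₁₀(134/14.8) = 58.27 mV
E_new = (60.9/1)·log₁₀(237/14.8) = 73.35 mV
ΔE = 73.35 − (58.27) = 15.08 mV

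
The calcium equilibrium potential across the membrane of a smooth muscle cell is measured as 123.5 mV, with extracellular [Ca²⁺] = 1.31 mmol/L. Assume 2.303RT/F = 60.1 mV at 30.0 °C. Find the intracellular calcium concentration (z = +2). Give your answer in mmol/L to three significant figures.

0.000102 mmol/L

Nernst: E = (60.1/2) · log₁₀([out]/[in]), so log₁₀([out]/[in]) = 123.5 × 2 / 60.1 = 4.1098.
[out]/[in] = 10^(4.1098) = 1.288e+04.
[in] = 1.31 / 1.288e+04 = 0.0001017 mmol/L.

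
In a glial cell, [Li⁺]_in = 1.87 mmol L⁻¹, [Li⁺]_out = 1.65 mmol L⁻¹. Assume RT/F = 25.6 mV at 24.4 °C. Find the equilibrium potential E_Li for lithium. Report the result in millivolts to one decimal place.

-3.2 mV

E = (25.6/z) · ln([Li⁺]_out/[Li⁺]_in) with z = +1.
= (25.6/1) · ln(1.65/1.87) = 25.60 · ln(0.8824)
= 25.60 · (-0.1252) = -3.20 mV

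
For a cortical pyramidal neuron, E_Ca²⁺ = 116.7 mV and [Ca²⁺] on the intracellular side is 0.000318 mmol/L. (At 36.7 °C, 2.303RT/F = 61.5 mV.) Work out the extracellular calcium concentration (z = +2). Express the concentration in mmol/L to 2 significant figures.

Nernst: E = (61.5/2) · log₁₀([out]/[in]), so log₁₀([out]/[in]) = 116.7 × 2 / 61.5 = 3.7951.
[out]/[in] = 10^(3.7951) = 6239.
[out] = 6239 × 0.000318 = 1.984 mmol/L.

2.0 mmol/L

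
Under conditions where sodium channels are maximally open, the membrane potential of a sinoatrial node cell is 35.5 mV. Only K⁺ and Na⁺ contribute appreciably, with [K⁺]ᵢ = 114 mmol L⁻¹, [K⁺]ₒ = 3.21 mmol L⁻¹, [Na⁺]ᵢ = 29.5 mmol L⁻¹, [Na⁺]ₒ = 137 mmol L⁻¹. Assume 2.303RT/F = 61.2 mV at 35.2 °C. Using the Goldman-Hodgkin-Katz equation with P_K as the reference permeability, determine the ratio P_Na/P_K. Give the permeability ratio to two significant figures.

17

Let α = P_Na/P_K. GHK: Vm = 61.2·log₁₀[(Kₒ + α·Naₒ)/(Kᵢ + α·Naᵢ)].
10^(Vm/61.2) = 10^(35.5/61.2) = 3.8025
So 3.8025·(Kᵢ + α·Naᵢ) = Kₒ + α·Naₒ → α = (3.8025·114.0 − 3.21) / (137.0 − 3.8025·29.5)
α = (433.5 − 3.21) / (137.0 − 112.2) = 430.3/24.83 = 17.33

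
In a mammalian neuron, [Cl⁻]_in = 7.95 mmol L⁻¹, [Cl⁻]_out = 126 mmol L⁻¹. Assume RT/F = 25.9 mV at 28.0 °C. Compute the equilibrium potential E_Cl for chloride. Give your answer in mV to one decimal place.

-71.6 mV

E = (25.9/z) · ln([Cl⁻]_out/[Cl⁻]_in) with z = -1.
For an anion, dividing by z = -1 reverses the sign.
= (25.9/-1) · ln(126/7.95) = -25.90 · ln(15.85)
= -25.90 · (2.7631) = -71.56 mV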